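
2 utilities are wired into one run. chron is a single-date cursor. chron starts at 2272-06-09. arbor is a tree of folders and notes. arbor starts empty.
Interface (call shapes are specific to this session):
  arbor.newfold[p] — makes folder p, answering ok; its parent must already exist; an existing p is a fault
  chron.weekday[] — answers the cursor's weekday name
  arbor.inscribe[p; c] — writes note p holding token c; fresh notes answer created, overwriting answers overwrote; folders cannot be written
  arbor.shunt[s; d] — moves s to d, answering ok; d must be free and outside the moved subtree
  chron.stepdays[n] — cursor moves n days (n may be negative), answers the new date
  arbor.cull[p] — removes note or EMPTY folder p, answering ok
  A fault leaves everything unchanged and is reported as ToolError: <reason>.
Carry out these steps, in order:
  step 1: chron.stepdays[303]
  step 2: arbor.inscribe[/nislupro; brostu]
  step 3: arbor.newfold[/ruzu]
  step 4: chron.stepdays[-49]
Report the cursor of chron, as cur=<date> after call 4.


Answer: cur=2273-02-18

Derivation:
Step: chron.stepdays[n→303]
Result: 2273-04-08
Step: arbor.inscribe[p→/nislupro; c→brostu]
Result: created
Step: arbor.newfold[p→/ruzu]
Result: ok
Step: chron.stepdays[n→-49]
Result: 2273-02-18


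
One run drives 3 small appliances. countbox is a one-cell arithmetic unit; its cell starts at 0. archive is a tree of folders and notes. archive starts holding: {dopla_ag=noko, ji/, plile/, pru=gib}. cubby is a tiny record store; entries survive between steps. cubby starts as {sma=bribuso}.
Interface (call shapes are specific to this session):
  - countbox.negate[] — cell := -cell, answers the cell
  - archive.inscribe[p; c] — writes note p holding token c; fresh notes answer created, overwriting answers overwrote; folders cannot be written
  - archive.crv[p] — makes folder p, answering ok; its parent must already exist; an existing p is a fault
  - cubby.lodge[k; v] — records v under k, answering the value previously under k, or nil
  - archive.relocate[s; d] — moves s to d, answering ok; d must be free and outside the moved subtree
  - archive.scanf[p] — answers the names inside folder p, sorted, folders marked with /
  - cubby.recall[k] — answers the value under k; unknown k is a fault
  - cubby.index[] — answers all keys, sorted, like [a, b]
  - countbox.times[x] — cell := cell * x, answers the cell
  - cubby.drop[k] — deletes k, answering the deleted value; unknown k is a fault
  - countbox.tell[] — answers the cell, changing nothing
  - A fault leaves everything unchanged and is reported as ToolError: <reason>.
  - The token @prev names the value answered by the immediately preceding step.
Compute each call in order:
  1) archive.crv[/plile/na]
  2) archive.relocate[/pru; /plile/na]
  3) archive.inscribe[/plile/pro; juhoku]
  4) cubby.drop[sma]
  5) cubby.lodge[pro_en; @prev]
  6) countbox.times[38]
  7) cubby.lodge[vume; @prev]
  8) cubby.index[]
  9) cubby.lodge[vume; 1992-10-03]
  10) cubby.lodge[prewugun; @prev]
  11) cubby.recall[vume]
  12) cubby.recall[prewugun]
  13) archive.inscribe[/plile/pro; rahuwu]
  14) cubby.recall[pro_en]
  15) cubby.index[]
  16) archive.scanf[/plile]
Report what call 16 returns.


Answer: [na/, pro]

Derivation:
Do: crv[p='/plile/na']
See: ok
Do: relocate[s='/pru'; d='/plile/na']
See: ToolError: exists
Do: inscribe[p='/plile/pro'; c='juhoku']
See: created
Do: drop[k='sma']
See: bribuso
Do: lodge[k='pro_en'; v='@prev']
See: nil
Do: times[x='38']
See: 0
Do: lodge[k='vume'; v='@prev']
See: nil
Do: index[]
See: [pro_en, vume]
Do: lodge[k='vume'; v='1992-10-03']
See: 0
Do: lodge[k='prewugun'; v='@prev']
See: nil
Do: recall[k='vume']
See: 1992-10-03
Do: recall[k='prewugun']
See: 0
Do: inscribe[p='/plile/pro'; c='rahuwu']
See: overwrote
Do: recall[k='pro_en']
See: bribuso
Do: index[]
See: [prewugun, pro_en, vume]
Do: scanf[p='/plile']
See: [na/, pro]


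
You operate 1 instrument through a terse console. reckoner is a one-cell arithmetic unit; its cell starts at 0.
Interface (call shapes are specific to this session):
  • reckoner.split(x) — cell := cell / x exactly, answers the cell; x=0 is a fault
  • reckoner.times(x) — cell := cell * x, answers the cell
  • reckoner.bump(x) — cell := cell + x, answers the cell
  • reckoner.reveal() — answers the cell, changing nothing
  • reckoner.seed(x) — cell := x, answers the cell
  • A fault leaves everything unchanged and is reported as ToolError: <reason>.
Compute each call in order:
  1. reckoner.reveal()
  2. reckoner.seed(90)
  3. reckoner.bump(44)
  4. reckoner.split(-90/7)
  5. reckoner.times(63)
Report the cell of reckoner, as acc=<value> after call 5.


>>> reveal
[out] 0
>>> seed x→90
[out] 90
>>> bump x→44
[out] 134
>>> split x→-90/7
[out] -469/45
>>> times x→63
[out] -3283/5

Answer: acc=-3283/5


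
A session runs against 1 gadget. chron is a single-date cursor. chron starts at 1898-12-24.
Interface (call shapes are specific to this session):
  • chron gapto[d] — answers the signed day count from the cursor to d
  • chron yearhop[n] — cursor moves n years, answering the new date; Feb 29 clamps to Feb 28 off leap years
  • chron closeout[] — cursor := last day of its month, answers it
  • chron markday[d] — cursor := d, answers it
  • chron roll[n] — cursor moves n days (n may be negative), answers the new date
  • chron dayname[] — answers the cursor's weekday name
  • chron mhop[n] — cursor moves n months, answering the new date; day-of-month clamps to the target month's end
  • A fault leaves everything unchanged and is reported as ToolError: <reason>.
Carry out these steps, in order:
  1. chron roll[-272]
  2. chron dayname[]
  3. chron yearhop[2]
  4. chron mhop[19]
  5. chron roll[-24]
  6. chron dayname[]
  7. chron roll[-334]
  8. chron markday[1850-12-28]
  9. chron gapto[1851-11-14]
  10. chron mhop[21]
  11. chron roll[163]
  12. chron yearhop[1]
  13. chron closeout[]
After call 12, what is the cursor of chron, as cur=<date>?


Answer: cur=1854-03-10

Derivation:
-- 1. chron roll(n: -272) => 1898-03-27
-- 2. chron dayname() => Sunday
-- 3. chron yearhop(n: 2) => 1900-03-27
-- 4. chron mhop(n: 19) => 1901-10-27
-- 5. chron roll(n: -24) => 1901-10-03
-- 6. chron dayname() => Thursday
-- 7. chron roll(n: -334) => 1900-11-03
-- 8. chron markday(d: 1850-12-28) => 1850-12-28
-- 9. chron gapto(d: 1851-11-14) => 321
-- 10. chron mhop(n: 21) => 1852-09-28
-- 11. chron roll(n: 163) => 1853-03-10
-- 12. chron yearhop(n: 1) => 1854-03-10
-- 13. chron closeout() => 1854-03-31


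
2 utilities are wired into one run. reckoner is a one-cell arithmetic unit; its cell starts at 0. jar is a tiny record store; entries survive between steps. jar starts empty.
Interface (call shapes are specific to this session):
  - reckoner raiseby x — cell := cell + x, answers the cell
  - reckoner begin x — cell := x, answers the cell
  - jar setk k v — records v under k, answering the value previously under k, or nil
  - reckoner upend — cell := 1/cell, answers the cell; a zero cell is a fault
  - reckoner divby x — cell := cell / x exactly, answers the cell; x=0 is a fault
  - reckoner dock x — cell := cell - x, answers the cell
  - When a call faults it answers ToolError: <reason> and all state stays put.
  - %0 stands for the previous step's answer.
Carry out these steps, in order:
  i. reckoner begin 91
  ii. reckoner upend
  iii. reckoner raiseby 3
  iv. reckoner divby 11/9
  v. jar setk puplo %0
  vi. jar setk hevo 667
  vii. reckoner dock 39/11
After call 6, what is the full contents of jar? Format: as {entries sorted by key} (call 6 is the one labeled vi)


$ reckoner begin x: 91
  91
$ reckoner upend
  1/91
$ reckoner raiseby x: 3
  274/91
$ reckoner divby x: 11/9
  2466/1001
$ jar setk k: puplo v: %0
  nil
$ jar setk k: hevo v: 667
  nil
$ reckoner dock x: 39/11
  -1083/1001

Answer: {hevo=667, puplo=2466/1001}


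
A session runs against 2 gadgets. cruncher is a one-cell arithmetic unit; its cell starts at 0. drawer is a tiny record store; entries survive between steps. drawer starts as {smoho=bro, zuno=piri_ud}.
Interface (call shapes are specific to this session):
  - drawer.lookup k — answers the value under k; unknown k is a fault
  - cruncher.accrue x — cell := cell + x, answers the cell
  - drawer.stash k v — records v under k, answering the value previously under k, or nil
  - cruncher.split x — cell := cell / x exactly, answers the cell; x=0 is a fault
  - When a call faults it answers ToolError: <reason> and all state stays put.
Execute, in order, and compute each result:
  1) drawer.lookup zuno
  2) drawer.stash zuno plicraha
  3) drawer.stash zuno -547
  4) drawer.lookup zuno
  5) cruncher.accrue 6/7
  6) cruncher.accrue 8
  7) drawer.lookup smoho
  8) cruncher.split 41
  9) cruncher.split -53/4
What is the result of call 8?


Answer: 62/287

Derivation:
I invoke drawer.lookup on k=zuno, giving piri_ud.
Invoking drawer.stash on k=zuno, v=plicraha, yielding piri_ud.
Calling drawer.stash on k=zuno, v=-547, and see plicraha.
Using drawer.lookup on k=zuno, giving -547.
I try cruncher.accrue on x=6/7, giving 6/7.
I call cruncher.accrue on x=8, yielding 62/7.
Next I call drawer.lookup on k=smoho, which returns bro.
Then cruncher.split on x=41: 62/287.
I run cruncher.split on x=-53/4, which returns -248/15211.


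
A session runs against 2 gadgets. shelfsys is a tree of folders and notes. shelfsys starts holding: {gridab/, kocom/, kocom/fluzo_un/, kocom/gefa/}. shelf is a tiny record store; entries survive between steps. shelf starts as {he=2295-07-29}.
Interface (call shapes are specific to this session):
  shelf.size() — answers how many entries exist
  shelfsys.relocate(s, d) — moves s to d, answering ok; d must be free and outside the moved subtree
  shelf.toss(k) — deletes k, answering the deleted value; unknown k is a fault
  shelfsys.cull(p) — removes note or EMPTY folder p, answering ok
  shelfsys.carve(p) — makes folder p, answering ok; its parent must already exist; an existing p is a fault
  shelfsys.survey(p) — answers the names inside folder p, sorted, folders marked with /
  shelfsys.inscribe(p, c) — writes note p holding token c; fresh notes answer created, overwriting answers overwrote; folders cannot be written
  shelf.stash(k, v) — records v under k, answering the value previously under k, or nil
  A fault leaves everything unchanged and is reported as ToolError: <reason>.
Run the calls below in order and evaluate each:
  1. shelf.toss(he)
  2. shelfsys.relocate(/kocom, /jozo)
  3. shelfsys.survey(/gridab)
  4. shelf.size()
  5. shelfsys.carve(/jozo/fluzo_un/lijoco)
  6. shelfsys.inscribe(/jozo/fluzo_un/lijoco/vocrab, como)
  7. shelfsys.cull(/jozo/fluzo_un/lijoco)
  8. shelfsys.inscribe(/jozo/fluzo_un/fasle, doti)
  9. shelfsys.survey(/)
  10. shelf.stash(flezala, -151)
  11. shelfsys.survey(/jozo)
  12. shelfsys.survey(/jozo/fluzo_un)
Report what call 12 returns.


Answer: [fasle, lijoco/]

Derivation:
>> toss(k='he')
<< 2295-07-29
>> relocate(s='/kocom', d='/jozo')
<< ok
>> survey(p='/gridab')
<< []
>> size()
<< 0
>> carve(p='/jozo/fluzo_un/lijoco')
<< ok
>> inscribe(p='/jozo/fluzo_un/lijoco/vocrab', c='como')
<< created
>> cull(p='/jozo/fluzo_un/lijoco')
<< ToolError: not empty
>> inscribe(p='/jozo/fluzo_un/fasle', c='doti')
<< created
>> survey(p='/')
<< [gridab/, jozo/]
>> stash(k='flezala', v='-151')
<< nil
>> survey(p='/jozo')
<< [fluzo_un/, gefa/]
>> survey(p='/jozo/fluzo_un')
<< [fasle, lijoco/]


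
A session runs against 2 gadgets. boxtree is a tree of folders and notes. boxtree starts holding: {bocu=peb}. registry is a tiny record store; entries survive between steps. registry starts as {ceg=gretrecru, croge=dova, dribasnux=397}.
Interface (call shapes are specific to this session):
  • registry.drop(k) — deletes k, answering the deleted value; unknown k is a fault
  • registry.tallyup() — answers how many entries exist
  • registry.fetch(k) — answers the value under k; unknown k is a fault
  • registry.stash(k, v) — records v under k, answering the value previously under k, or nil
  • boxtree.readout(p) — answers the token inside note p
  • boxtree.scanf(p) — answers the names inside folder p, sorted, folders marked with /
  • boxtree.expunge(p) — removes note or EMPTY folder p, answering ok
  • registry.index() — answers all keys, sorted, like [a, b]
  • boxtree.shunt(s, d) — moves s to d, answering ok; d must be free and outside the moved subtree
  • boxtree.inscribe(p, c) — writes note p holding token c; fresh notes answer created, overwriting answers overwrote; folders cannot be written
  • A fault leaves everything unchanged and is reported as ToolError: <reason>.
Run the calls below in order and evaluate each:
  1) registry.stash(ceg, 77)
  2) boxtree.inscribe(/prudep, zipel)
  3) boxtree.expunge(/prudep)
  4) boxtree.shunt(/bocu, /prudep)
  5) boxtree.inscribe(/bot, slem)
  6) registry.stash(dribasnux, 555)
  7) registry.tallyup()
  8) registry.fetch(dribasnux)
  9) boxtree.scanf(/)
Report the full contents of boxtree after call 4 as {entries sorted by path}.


Step: registry.stash[ceg; 77]
Result: gretrecru
Step: boxtree.inscribe[/prudep; zipel]
Result: created
Step: boxtree.expunge[/prudep]
Result: ok
Step: boxtree.shunt[/bocu; /prudep]
Result: ok
Step: boxtree.inscribe[/bot; slem]
Result: created
Step: registry.stash[dribasnux; 555]
Result: 397
Step: registry.tallyup[]
Result: 3
Step: registry.fetch[dribasnux]
Result: 555
Step: boxtree.scanf[/]
Result: [bot, prudep]

Answer: {prudep=peb}


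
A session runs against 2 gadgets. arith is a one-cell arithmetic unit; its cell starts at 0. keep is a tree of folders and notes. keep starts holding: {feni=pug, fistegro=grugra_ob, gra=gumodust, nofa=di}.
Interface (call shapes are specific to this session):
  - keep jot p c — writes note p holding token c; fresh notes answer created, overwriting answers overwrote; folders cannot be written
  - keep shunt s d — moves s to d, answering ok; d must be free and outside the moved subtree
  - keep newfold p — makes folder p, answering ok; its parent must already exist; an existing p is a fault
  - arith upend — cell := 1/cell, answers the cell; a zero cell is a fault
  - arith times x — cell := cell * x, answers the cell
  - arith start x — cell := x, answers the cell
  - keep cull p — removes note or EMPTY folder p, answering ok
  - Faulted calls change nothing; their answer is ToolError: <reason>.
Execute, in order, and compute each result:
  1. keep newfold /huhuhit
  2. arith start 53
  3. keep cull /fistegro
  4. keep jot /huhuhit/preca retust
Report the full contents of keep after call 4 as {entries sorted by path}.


# 1. keep newfold(p: /huhuhit) -> ok
# 2. arith start(x: 53) -> 53
# 3. keep cull(p: /fistegro) -> ok
# 4. keep jot(p: /huhuhit/preca, c: retust) -> created

Answer: {feni=pug, gra=gumodust, huhuhit/, huhuhit/preca=retust, nofa=di}


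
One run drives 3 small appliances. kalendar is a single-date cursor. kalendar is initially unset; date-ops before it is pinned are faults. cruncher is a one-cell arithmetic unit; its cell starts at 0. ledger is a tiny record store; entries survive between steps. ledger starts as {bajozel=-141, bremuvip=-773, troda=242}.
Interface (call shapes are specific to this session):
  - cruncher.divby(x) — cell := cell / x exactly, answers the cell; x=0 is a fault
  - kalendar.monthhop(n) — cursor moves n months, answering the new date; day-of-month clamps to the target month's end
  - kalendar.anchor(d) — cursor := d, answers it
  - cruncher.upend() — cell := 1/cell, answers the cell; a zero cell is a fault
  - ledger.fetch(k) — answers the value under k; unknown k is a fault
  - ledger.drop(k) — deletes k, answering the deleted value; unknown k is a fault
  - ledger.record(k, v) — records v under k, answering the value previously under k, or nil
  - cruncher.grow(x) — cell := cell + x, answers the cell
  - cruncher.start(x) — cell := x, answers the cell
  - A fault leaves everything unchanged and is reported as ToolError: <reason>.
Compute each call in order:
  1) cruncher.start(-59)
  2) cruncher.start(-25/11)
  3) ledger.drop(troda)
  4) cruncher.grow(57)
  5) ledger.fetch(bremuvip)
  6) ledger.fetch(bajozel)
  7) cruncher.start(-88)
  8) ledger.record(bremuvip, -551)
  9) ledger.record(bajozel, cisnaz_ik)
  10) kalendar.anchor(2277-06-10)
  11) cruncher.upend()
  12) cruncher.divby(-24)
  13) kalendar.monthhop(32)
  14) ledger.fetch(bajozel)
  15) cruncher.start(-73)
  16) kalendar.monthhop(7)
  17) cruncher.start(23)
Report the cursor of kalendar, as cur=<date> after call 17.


Do: start[x: -59]
See: -59
Do: start[x: -25/11]
See: -25/11
Do: drop[k: troda]
See: 242
Do: grow[x: 57]
See: 602/11
Do: fetch[k: bremuvip]
See: -773
Do: fetch[k: bajozel]
See: -141
Do: start[x: -88]
See: -88
Do: record[k: bremuvip; v: -551]
See: -773
Do: record[k: bajozel; v: cisnaz_ik]
See: -141
Do: anchor[d: 2277-06-10]
See: 2277-06-10
Do: upend[]
See: -1/88
Do: divby[x: -24]
See: 1/2112
Do: monthhop[n: 32]
See: 2280-02-10
Do: fetch[k: bajozel]
See: cisnaz_ik
Do: start[x: -73]
See: -73
Do: monthhop[n: 7]
See: 2280-09-10
Do: start[x: 23]
See: 23

Answer: cur=2280-09-10


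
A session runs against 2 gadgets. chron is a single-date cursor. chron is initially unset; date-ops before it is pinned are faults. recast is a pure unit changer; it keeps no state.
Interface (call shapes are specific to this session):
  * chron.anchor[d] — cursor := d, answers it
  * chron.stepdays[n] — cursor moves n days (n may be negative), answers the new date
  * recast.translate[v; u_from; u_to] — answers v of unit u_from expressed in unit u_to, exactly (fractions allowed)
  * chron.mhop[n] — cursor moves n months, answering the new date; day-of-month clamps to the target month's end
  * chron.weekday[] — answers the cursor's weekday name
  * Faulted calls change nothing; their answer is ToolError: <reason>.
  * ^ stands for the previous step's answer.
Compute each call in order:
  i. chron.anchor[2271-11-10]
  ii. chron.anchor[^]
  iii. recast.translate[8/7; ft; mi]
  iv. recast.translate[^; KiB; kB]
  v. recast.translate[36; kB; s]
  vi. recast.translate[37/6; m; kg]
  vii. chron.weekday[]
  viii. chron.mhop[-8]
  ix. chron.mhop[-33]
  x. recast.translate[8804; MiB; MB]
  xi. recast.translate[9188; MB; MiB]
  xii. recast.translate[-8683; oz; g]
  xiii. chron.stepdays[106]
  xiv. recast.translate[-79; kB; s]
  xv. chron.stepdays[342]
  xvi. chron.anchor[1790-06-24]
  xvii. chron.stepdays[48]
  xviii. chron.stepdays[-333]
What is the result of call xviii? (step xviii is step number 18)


Answer: 1789-09-12

Derivation:
[in] chron.anchor d: 2271-11-10
[out] 2271-11-10
[in] chron.anchor d: ^
[out] 2271-11-10
[in] recast.translate v: 8/7 u_from: ft u_to: mi
[out] 1/4620
[in] recast.translate v: ^ u_from: KiB u_to: kB
[out] 32/144375
[in] recast.translate v: 36 u_from: kB u_to: s
[out] ToolError: incompatible units
[in] recast.translate v: 37/6 u_from: m u_to: kg
[out] ToolError: incompatible units
[in] chron.weekday
[out] Friday
[in] chron.mhop n: -8
[out] 2271-03-10
[in] chron.mhop n: -33
[out] 2268-06-10
[in] recast.translate v: 8804 u_from: MiB u_to: MB
[out] 144244736/15625
[in] recast.translate v: 9188 u_from: MB u_to: MiB
[out] 35890625/4096
[in] recast.translate v: -8683 u_from: oz u_to: g
[out] -393854254871/1600000
[in] chron.stepdays n: 106
[out] 2268-09-24
[in] recast.translate v: -79 u_from: kB u_to: s
[out] ToolError: incompatible units
[in] chron.stepdays n: 342
[out] 2269-09-01
[in] chron.anchor d: 1790-06-24
[out] 1790-06-24
[in] chron.stepdays n: 48
[out] 1790-08-11
[in] chron.stepdays n: -333
[out] 1789-09-12


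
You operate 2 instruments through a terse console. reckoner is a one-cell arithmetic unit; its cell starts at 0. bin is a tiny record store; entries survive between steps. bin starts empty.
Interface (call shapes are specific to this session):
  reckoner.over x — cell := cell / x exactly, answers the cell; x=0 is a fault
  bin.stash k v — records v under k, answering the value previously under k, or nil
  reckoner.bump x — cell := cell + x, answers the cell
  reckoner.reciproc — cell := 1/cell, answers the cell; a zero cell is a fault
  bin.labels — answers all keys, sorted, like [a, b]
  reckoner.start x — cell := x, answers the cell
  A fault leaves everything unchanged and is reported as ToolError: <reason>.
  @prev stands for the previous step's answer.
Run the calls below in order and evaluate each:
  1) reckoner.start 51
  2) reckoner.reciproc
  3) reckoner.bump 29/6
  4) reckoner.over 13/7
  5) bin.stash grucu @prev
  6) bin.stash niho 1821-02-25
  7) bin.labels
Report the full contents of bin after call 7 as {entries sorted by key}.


Answer: {grucu=1155/442, niho=1821-02-25}

Derivation:
% 1. reckoner.start(x='51') ~> 51
% 2. reckoner.reciproc() ~> 1/51
% 3. reckoner.bump(x='29/6') ~> 165/34
% 4. reckoner.over(x='13/7') ~> 1155/442
% 5. bin.stash(k='grucu', v='@prev') ~> nil
% 6. bin.stash(k='niho', v='1821-02-25') ~> nil
% 7. bin.labels() ~> [grucu, niho]


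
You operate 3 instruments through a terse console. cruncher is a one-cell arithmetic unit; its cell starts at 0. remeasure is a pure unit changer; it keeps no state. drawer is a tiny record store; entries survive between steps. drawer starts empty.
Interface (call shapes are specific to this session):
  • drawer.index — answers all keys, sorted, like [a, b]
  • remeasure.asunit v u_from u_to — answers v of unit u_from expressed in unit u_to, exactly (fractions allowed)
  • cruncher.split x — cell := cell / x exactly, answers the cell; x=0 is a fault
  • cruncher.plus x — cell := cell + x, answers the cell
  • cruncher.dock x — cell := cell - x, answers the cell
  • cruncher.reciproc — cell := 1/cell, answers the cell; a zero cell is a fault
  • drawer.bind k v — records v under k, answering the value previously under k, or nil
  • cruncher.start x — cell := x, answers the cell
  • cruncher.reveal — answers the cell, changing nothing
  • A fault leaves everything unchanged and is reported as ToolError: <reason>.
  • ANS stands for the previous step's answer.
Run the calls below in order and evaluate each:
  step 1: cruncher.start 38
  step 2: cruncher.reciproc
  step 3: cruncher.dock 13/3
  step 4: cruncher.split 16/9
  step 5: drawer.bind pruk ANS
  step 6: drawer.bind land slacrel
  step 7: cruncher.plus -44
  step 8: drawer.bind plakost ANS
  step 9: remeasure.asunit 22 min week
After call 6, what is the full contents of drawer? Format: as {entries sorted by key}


Answer: {land=slacrel, pruk=-1473/608}

Derivation:
Step: cruncher.start[x='38']
Result: 38
Step: cruncher.reciproc[]
Result: 1/38
Step: cruncher.dock[x='13/3']
Result: -491/114
Step: cruncher.split[x='16/9']
Result: -1473/608
Step: drawer.bind[k='pruk'; v='ANS']
Result: nil
Step: drawer.bind[k='land'; v='slacrel']
Result: nil
Step: cruncher.plus[x='-44']
Result: -28225/608
Step: drawer.bind[k='plakost'; v='ANS']
Result: nil
Step: remeasure.asunit[v='22'; u_from='min'; u_to='week']
Result: 11/5040


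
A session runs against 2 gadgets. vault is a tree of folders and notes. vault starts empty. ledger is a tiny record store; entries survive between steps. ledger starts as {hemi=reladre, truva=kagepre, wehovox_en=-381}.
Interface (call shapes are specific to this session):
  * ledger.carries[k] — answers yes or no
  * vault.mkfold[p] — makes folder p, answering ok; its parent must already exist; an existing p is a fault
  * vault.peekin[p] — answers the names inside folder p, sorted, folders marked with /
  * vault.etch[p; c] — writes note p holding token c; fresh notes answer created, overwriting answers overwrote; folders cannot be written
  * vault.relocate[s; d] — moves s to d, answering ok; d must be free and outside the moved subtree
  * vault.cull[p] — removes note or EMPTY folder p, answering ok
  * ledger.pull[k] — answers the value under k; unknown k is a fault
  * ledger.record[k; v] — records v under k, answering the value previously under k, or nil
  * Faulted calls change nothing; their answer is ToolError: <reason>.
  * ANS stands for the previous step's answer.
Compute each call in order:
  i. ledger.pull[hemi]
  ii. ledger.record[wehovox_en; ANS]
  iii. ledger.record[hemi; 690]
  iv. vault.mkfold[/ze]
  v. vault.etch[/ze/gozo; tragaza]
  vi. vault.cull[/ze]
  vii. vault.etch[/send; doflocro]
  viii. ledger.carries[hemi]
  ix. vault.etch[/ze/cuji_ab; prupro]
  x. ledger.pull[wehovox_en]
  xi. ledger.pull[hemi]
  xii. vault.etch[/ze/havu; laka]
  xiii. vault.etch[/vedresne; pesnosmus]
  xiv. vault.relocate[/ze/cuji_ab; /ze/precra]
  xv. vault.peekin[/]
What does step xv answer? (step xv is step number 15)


[in] ledger.pull hemi
= reladre
[in] ledger.record wehovox_en ANS
= -381
[in] ledger.record hemi 690
= reladre
[in] vault.mkfold /ze
= ok
[in] vault.etch /ze/gozo tragaza
= created
[in] vault.cull /ze
= ToolError: not empty
[in] vault.etch /send doflocro
= created
[in] ledger.carries hemi
= yes
[in] vault.etch /ze/cuji_ab prupro
= created
[in] ledger.pull wehovox_en
= reladre
[in] ledger.pull hemi
= 690
[in] vault.etch /ze/havu laka
= created
[in] vault.etch /vedresne pesnosmus
= created
[in] vault.relocate /ze/cuji_ab /ze/precra
= ok
[in] vault.peekin /
= [send, vedresne, ze/]

Answer: [send, vedresne, ze/]


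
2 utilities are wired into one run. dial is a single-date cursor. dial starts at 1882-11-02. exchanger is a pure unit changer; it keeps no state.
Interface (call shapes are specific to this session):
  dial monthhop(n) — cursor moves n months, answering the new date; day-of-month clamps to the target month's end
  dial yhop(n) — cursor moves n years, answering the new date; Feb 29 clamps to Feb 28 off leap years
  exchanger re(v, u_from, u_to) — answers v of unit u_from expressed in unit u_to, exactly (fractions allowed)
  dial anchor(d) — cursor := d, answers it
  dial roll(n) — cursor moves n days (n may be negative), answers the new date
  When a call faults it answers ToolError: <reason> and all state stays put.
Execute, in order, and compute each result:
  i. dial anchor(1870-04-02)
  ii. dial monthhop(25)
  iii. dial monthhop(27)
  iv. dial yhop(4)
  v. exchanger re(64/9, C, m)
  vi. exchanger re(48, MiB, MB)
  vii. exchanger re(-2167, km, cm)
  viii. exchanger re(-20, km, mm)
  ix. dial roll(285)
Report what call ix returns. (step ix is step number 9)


Answer: 1879-05-14

Derivation:
>> dial anchor(d='1870-04-02')
<< 1870-04-02
>> dial monthhop(n='25')
<< 1872-05-02
>> dial monthhop(n='27')
<< 1874-08-02
>> dial yhop(n='4')
<< 1878-08-02
>> exchanger re(v='64/9', u_from='C', u_to='m')
<< ToolError: incompatible units
>> exchanger re(v='48', u_from='MiB', u_to='MB')
<< 786432/15625
>> exchanger re(v='-2167', u_from='km', u_to='cm')
<< -216700000
>> exchanger re(v='-20', u_from='km', u_to='mm')
<< -20000000
>> dial roll(n='285')
<< 1879-05-14


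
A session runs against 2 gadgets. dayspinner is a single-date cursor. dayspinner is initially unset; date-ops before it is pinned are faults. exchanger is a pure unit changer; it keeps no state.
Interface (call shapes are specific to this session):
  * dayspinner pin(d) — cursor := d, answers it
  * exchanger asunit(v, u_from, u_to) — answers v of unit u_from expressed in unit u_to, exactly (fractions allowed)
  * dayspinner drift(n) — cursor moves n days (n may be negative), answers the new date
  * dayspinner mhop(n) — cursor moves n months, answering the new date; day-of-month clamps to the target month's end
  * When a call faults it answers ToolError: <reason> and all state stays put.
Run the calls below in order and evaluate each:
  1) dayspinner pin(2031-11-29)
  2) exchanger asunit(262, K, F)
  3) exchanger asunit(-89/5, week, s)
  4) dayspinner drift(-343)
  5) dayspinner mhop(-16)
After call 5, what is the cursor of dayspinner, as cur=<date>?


> dayspinner pin d→2031-11-29
[out] 2031-11-29
> exchanger asunit v→262 u_from→K u_to→F
[out] 1193/100
> exchanger asunit v→-89/5 u_from→week u_to→s
[out] -10765440
> dayspinner drift n→-343
[out] 2030-12-21
> dayspinner mhop n→-16
[out] 2029-08-21

Answer: cur=2029-08-21


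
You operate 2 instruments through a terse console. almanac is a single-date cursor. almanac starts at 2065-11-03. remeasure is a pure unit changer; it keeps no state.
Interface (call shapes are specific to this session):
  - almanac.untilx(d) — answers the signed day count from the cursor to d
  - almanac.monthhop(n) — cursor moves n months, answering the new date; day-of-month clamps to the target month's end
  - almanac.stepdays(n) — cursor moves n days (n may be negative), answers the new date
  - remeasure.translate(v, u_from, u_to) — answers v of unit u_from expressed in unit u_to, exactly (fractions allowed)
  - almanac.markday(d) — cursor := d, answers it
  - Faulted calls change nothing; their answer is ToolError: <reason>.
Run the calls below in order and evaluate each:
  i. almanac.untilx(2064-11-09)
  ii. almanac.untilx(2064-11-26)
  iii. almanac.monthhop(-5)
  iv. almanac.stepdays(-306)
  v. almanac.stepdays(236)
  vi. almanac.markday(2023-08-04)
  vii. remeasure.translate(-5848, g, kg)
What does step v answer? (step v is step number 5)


Answer: 2065-03-25

Derivation:
;; untilx(d→2064-11-09) -> -359
;; untilx(d→2064-11-26) -> -342
;; monthhop(n→-5) -> 2065-06-03
;; stepdays(n→-306) -> 2064-08-01
;; stepdays(n→236) -> 2065-03-25
;; markday(d→2023-08-04) -> 2023-08-04
;; translate(v→-5848, u_from→g, u_to→kg) -> -731/125


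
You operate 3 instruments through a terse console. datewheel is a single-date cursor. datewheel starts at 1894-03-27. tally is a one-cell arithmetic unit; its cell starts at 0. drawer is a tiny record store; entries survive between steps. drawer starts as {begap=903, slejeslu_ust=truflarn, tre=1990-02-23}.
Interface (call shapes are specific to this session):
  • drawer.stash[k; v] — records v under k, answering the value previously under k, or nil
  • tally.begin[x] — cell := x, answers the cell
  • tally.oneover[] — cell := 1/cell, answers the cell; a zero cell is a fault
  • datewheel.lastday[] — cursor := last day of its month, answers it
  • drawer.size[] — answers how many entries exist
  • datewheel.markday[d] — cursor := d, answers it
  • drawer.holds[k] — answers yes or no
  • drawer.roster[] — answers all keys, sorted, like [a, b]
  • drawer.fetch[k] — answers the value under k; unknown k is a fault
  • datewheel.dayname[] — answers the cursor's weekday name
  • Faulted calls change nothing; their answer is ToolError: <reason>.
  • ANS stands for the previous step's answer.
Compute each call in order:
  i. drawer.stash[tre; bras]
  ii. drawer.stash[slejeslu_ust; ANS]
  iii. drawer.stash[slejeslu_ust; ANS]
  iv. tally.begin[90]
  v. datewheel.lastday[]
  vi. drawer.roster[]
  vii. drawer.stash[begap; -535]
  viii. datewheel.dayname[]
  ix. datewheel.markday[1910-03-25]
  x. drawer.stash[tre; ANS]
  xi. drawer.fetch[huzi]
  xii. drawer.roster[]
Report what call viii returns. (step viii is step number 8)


Answer: Saturday

Derivation:
! drawer.stash(k→tre, v→bras) ~> 1990-02-23
! drawer.stash(k→slejeslu_ust, v→ANS) ~> truflarn
! drawer.stash(k→slejeslu_ust, v→ANS) ~> 1990-02-23
! tally.begin(x→90) ~> 90
! datewheel.lastday() ~> 1894-03-31
! drawer.roster() ~> [begap, slejeslu_ust, tre]
! drawer.stash(k→begap, v→-535) ~> 903
! datewheel.dayname() ~> Saturday
! datewheel.markday(d→1910-03-25) ~> 1910-03-25
! drawer.stash(k→tre, v→ANS) ~> bras
! drawer.fetch(k→huzi) ~> ToolError: no such key huzi
! drawer.roster() ~> [begap, slejeslu_ust, tre]


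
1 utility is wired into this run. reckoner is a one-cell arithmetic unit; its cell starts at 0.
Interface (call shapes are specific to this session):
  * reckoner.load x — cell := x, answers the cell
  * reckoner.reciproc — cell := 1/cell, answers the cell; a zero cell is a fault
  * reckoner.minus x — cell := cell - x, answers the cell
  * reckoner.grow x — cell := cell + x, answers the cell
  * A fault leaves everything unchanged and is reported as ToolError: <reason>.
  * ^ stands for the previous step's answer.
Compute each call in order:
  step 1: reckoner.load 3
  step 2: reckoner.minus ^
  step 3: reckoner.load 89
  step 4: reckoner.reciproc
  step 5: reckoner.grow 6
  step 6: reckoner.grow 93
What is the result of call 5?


-- reckoner.load(x=3) == 3
-- reckoner.minus(x=^) == 0
-- reckoner.load(x=89) == 89
-- reckoner.reciproc() == 1/89
-- reckoner.grow(x=6) == 535/89
-- reckoner.grow(x=93) == 8812/89

Answer: 535/89


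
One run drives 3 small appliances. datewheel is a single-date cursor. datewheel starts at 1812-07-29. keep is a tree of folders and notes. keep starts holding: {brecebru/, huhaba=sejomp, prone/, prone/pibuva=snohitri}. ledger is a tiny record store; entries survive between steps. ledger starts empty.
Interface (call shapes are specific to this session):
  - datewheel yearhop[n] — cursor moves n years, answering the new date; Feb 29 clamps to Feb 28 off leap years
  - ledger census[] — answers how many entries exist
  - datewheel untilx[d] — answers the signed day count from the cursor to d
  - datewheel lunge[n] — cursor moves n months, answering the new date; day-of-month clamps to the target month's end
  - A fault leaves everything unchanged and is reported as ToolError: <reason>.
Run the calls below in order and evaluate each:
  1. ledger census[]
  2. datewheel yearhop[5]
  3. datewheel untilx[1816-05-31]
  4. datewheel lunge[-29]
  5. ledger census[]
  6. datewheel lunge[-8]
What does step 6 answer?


CALL ledger census[]
RET  0
CALL datewheel yearhop[5]
RET  1817-07-29
CALL datewheel untilx[1816-05-31]
RET  -424
CALL datewheel lunge[-29]
RET  1815-02-28
CALL ledger census[]
RET  0
CALL datewheel lunge[-8]
RET  1814-06-28

Answer: 1814-06-28


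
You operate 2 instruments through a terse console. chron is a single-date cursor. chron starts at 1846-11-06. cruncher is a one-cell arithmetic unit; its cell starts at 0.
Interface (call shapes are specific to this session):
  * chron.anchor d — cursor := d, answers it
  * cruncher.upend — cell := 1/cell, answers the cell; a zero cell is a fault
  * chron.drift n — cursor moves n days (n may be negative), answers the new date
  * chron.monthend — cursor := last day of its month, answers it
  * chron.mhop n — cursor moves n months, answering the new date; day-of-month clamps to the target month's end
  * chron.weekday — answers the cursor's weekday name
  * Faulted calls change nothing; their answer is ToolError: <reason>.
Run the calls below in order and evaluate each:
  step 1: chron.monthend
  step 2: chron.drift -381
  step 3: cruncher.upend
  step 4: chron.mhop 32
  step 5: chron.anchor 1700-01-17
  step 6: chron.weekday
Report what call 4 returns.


Answer: 1848-07-14

Derivation:
Do: monthend[]
See: 1846-11-30
Do: drift[n: -381]
See: 1845-11-14
Do: upend[]
See: ToolError: reciprocal of zero
Do: mhop[n: 32]
See: 1848-07-14
Do: anchor[d: 1700-01-17]
See: 1700-01-17
Do: weekday[]
See: Sunday


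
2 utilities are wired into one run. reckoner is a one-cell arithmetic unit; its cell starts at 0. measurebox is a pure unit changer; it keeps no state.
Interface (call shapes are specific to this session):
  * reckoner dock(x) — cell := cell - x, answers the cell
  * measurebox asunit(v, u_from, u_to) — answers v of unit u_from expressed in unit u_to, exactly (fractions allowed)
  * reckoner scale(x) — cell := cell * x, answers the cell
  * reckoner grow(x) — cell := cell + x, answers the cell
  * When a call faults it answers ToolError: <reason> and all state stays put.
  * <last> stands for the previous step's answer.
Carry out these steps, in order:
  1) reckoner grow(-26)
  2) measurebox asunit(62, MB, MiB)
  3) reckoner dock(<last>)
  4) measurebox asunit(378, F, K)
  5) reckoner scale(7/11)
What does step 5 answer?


Answer: -443779/8192

Derivation:
$ reckoner grow x='-26'
= -26
$ measurebox asunit v='62' u_from='MB' u_to='MiB'
= 484375/8192
$ reckoner dock x='<last>'
= -697367/8192
$ measurebox asunit v='378' u_from='F' u_to='K'
= 83767/180
$ reckoner scale x='7/11'
= -443779/8192


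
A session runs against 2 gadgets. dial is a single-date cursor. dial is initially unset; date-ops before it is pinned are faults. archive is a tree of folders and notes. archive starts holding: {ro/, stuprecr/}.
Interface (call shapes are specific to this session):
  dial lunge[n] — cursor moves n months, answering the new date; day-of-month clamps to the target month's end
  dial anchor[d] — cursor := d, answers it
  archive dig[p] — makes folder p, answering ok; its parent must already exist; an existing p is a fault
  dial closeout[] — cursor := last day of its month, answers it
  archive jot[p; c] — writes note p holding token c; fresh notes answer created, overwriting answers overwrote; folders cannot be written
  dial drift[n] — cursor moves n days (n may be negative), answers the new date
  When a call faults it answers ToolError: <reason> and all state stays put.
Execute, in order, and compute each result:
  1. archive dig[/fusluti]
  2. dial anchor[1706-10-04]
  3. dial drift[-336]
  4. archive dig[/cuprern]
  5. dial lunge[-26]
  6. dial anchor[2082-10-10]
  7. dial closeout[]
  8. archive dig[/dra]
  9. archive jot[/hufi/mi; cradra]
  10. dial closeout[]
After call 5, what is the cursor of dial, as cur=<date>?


% archive dig(p=/fusluti) -> ok
% dial anchor(d=1706-10-04) -> 1706-10-04
% dial drift(n=-336) -> 1705-11-02
% archive dig(p=/cuprern) -> ok
% dial lunge(n=-26) -> 1703-09-02
% dial anchor(d=2082-10-10) -> 2082-10-10
% dial closeout() -> 2082-10-31
% archive dig(p=/dra) -> ok
% archive jot(p=/hufi/mi, c=cradra) -> ToolError: no parent
% dial closeout() -> 2082-10-31

Answer: cur=1703-09-02


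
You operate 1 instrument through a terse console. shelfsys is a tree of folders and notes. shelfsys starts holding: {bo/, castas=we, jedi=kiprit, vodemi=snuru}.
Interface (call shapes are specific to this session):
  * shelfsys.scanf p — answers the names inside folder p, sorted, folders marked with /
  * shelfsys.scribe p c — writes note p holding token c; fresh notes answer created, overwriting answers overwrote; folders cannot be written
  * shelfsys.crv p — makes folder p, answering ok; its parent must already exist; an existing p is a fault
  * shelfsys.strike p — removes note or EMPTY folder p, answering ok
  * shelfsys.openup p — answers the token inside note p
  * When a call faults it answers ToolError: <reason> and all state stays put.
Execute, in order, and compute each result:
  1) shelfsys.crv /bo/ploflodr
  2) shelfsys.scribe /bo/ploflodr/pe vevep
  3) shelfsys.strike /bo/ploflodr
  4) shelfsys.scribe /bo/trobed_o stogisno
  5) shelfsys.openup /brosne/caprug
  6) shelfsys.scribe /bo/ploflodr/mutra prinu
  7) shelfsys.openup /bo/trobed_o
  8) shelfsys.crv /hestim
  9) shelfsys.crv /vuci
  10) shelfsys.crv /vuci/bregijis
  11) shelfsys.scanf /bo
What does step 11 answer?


·→ shelfsys.crv(p=/bo/ploflodr)
·← ok
·→ shelfsys.scribe(p=/bo/ploflodr/pe, c=vevep)
·← created
·→ shelfsys.strike(p=/bo/ploflodr)
·← ToolError: not empty
·→ shelfsys.scribe(p=/bo/trobed_o, c=stogisno)
·← created
·→ shelfsys.openup(p=/brosne/caprug)
·← ToolError: not found
·→ shelfsys.scribe(p=/bo/ploflodr/mutra, c=prinu)
·← created
·→ shelfsys.openup(p=/bo/trobed_o)
·← stogisno
·→ shelfsys.crv(p=/hestim)
·← ok
·→ shelfsys.crv(p=/vuci)
·← ok
·→ shelfsys.crv(p=/vuci/bregijis)
·← ok
·→ shelfsys.scanf(p=/bo)
·← [ploflodr/, trobed_o]

Answer: [ploflodr/, trobed_o]


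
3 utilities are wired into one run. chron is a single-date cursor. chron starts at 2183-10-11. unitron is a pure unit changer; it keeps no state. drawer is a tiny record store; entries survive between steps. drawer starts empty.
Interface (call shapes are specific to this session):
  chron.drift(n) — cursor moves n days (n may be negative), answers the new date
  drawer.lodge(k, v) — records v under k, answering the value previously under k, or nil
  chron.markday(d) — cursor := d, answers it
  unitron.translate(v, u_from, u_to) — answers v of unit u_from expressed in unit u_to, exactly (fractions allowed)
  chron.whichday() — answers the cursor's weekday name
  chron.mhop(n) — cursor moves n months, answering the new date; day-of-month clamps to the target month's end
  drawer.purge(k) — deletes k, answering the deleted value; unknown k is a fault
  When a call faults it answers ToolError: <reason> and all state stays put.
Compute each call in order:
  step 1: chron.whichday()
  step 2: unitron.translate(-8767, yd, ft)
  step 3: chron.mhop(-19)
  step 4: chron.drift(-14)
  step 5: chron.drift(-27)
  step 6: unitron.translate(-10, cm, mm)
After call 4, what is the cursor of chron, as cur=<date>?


Answer: cur=2182-02-25

Derivation:
;; whichday() : Saturday
;; translate(-8767, yd, ft) : -26301
;; mhop(-19) : 2182-03-11
;; drift(-14) : 2182-02-25
;; drift(-27) : 2182-01-29
;; translate(-10, cm, mm) : -100
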